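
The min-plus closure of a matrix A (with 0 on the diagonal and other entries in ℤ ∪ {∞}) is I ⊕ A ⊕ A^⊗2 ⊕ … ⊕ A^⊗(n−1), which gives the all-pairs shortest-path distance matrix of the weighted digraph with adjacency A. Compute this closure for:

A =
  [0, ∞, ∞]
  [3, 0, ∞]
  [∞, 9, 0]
Closure =
  [0, ∞, ∞]
  [3, 0, ∞]
  [12, 9, 0]

This is the Floyd-Warshall all-pairs shortest-path computation. For each intermediate vertex k = 0, 1, …, 2, update dist[i][j] ← min(dist[i][j], dist[i][k] + dist[k][j]). The final matrix gives, for each (i, j), the minimum total weight of any directed path from i to j (possibly empty when i = j).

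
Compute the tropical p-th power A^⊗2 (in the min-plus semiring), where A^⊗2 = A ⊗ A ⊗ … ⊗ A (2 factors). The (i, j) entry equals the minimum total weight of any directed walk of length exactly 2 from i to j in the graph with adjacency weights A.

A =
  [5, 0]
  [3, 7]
A^⊗2 =
  [3, 5]
  [8, 3]

Each entry (A^⊗2)_ij equals the minimum over all length-2 walks i = v_0 → v_1 → … → v_2 = j of Σ_t A[v_t][v_{t+1}]. For example, for (i, j) = (0, 1) we minimise over 2 possible intermediate vertex sequences; the minimum is 5, attained along the walk 0 → 0 → 1.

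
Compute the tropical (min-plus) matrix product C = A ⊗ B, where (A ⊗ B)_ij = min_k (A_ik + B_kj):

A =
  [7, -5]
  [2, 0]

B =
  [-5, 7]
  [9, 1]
A ⊗ B =
  [2, -4]
  [-3, 1]

Apply the min-plus product entry-by-entry:
  C[0][0] = min over k of (A[0][0] + B[0][0] = 7 + -5 = 2, A[0][1] + B[1][0] = -5 + 9 = 4) = 2 (attained at k = 0)
  C[0][1] = min over k of (A[0][0] + B[0][1] = 7 + 7 = 14, A[0][1] + B[1][1] = -5 + 1 = -4) = -4 (attained at k = 1)
  C[1][0] = min over k of (A[1][0] + B[0][0] = 2 + -5 = -3, A[1][1] + B[1][0] = 0 + 9 = 9) = -3 (attained at k = 0)
  C[1][1] = min over k of (A[1][0] + B[0][1] = 2 + 7 = 9, A[1][1] + B[1][1] = 0 + 1 = 1) = 1 (attained at k = 1)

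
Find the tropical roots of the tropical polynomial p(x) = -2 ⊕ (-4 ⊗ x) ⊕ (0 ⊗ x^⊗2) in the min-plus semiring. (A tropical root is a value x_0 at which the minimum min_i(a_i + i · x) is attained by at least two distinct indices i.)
Roots: {-4, 2}

Each tropical root is a break point of the lower envelope of the lines y = a_i + i · x (there are 3 lines, with slopes 0, 1, ..., 2). Only the lines that attain the minimum somewhere contribute to roots; other lines are dominated. Here the surviving (envelope) indices are i = 2, i = 1, i = 0.
Intersections between consecutive envelope lines give the roots: for adjacent envelope indices i < j the intersection is x = (a_i − a_j) / (j − i). Reading off the sorted break points: {-4, 2}.
Verification: at each break x_0, at least two indices attain the minimum of min_i(a_i + i · x_0).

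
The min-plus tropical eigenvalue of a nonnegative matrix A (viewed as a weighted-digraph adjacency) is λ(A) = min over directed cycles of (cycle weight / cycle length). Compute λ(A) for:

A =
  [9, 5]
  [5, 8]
λ(A) = 5

Enumerate directed cycles and compute their means (weight / length). Sample:
  cycle 0 → 0: weight = 9, length = 1, mean = 9/1 ≈ 9.000
  cycle 1 → 1: weight = 8, length = 1, mean = 8/1 ≈ 8.000
  cycle 0 → 1 → 0: weight = 10, length = 2, mean = 10/2 ≈ 5.000
  cycle 1 → 0 → 1: weight = 10, length = 2, mean = 10/2 ≈ 5.000
Minimum mean = 5.000, attained e.g. along the cycle 0 → 1 → 0 with weight 10 and length 2. So λ(A) = 10/2 = 5.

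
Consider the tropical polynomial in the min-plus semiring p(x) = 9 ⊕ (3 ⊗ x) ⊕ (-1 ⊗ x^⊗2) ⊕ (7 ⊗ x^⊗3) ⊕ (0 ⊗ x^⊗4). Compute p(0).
p(0) = -1

A tropical monomial a ⊗ x^⊗i evaluates to a + i · x. Evaluating each term at x = 0:
  Term 0 contributes 9 + 0 · 0 = 9
  Term 1 contributes 3 + 1 · 0 = 3
  Term 2 contributes -1 + 2 · 0 = -1
  Term 3 contributes 7 + 3 · 0 = 7
  Term 4 contributes 0 + 4 · 0 = 0
p(0) = ⊕ of these = min[9, 3, -1, 7, 0] = -1.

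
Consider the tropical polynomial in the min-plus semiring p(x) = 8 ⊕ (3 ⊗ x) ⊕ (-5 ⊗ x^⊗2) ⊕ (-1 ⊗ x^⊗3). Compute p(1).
p(1) = -3

A tropical monomial a ⊗ x^⊗i evaluates to a + i · x. Evaluating each term at x = 1:
  Term 0 contributes 8 + 0 · 1 = 8
  Term 1 contributes 3 + 1 · 1 = 4
  Term 2 contributes -5 + 2 · 1 = -3
  Term 3 contributes -1 + 3 · 1 = 2
p(1) = ⊕ of these = min[8, 4, -3, 2] = -3.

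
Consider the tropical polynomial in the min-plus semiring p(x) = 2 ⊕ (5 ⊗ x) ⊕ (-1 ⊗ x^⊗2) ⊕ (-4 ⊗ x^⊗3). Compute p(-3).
p(-3) = -13

A tropical monomial a ⊗ x^⊗i evaluates to a + i · x. Evaluating each term at x = -3:
  Term 0 contributes 2 + 0 · -3 = 2
  Term 1 contributes 5 + 1 · -3 = 2
  Term 2 contributes -1 + 2 · -3 = -7
  Term 3 contributes -4 + 3 · -3 = -13
p(-3) = ⊕ of these = min[2, 2, -7, -13] = -13.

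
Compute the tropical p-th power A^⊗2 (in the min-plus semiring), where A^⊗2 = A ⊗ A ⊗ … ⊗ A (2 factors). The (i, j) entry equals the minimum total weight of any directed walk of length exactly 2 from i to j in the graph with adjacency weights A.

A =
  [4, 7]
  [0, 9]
A^⊗2 =
  [7, 11]
  [4, 7]

Each entry (A^⊗2)_ij equals the minimum over all length-2 walks i = v_0 → v_1 → … → v_2 = j of Σ_t A[v_t][v_{t+1}]. For example, for (i, j) = (0, 1) we minimise over 2 possible intermediate vertex sequences; the minimum is 11, attained along the walk 0 → 0 → 1.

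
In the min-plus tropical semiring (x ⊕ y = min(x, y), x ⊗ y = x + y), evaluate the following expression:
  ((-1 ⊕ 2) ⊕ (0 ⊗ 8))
((-1 ⊕ 2) ⊕ (0 ⊗ 8)) = -1

Expand innermost to outermost. Recall ⊕ takes the minimum of its arguments and ⊗ takes their sum. Working out the expression ((-1 ⊕ 2) ⊕ (0 ⊗ 8)) gives -1.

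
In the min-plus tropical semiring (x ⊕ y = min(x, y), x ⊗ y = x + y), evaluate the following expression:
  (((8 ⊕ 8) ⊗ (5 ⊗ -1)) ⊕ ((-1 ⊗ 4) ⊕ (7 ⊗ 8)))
(((8 ⊕ 8) ⊗ (5 ⊗ -1)) ⊕ ((-1 ⊗ 4) ⊕ (7 ⊗ 8))) = 3

Expand innermost to outermost. Recall ⊕ takes the minimum of its arguments and ⊗ takes their sum. Working out the expression (((8 ⊕ 8) ⊗ (5 ⊗ -1)) ⊕ ((-1 ⊗ 4) ⊕ (7 ⊗ 8))) gives 3.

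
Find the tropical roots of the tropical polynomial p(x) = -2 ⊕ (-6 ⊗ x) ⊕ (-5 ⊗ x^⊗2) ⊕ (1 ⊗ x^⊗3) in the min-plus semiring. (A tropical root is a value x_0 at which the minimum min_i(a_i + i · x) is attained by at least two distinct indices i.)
Roots: {-6, -1, 4}

Each tropical root is a break point of the lower envelope of the lines y = a_i + i · x (there are 4 lines, with slopes 0, 1, ..., 3). Only the lines that attain the minimum somewhere contribute to roots; other lines are dominated. Here the surviving (envelope) indices are i = 3, i = 2, i = 1, i = 0.
Intersections between consecutive envelope lines give the roots: for adjacent envelope indices i < j the intersection is x = (a_i − a_j) / (j − i). Reading off the sorted break points: {-6, -1, 4}.
Verification: at each break x_0, at least two indices attain the minimum of min_i(a_i + i · x_0).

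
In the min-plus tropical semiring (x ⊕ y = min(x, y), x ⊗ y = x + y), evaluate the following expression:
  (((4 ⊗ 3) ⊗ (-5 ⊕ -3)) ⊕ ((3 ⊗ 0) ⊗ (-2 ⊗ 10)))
(((4 ⊗ 3) ⊗ (-5 ⊕ -3)) ⊕ ((3 ⊗ 0) ⊗ (-2 ⊗ 10))) = 2

Expand innermost to outermost. Recall ⊕ takes the minimum of its arguments and ⊗ takes their sum. Working out the expression (((4 ⊗ 3) ⊗ (-5 ⊕ -3)) ⊕ ((3 ⊗ 0) ⊗ (-2 ⊗ 10))) gives 2.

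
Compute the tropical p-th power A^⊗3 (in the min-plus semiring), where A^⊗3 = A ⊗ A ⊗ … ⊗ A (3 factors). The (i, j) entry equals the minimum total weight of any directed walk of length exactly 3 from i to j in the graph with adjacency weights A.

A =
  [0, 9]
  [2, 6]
A^⊗3 =
  [0, 9]
  [2, 11]

Each entry (A^⊗3)_ij equals the minimum over all length-3 walks i = v_0 → v_1 → … → v_3 = j of Σ_t A[v_t][v_{t+1}]. For example, for (i, j) = (0, 1) we minimise over 4 possible intermediate vertex sequences; the minimum is 9, attained along the walk 0 → 0 → 0 → 1.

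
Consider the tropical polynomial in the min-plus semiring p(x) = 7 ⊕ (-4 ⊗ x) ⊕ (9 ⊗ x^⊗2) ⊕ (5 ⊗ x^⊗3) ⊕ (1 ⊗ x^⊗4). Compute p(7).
p(7) = 3

A tropical monomial a ⊗ x^⊗i evaluates to a + i · x. Evaluating each term at x = 7:
  Term 0 contributes 7 + 0 · 7 = 7
  Term 1 contributes -4 + 1 · 7 = 3
  Term 2 contributes 9 + 2 · 7 = 23
  Term 3 contributes 5 + 3 · 7 = 26
  Term 4 contributes 1 + 4 · 7 = 29
p(7) = ⊕ of these = min[7, 3, 23, 26, 29] = 3.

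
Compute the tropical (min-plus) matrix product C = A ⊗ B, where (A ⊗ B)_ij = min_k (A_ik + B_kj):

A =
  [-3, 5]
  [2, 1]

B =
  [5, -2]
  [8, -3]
A ⊗ B =
  [2, -5]
  [7, -2]

Apply the min-plus product entry-by-entry:
  C[0][0] = min over k of (A[0][0] + B[0][0] = -3 + 5 = 2, A[0][1] + B[1][0] = 5 + 8 = 13) = 2 (attained at k = 0)
  C[0][1] = min over k of (A[0][0] + B[0][1] = -3 + -2 = -5, A[0][1] + B[1][1] = 5 + -3 = 2) = -5 (attained at k = 0)
  C[1][0] = min over k of (A[1][0] + B[0][0] = 2 + 5 = 7, A[1][1] + B[1][0] = 1 + 8 = 9) = 7 (attained at k = 0)
  C[1][1] = min over k of (A[1][0] + B[0][1] = 2 + -2 = 0, A[1][1] + B[1][1] = 1 + -3 = -2) = -2 (attained at k = 1)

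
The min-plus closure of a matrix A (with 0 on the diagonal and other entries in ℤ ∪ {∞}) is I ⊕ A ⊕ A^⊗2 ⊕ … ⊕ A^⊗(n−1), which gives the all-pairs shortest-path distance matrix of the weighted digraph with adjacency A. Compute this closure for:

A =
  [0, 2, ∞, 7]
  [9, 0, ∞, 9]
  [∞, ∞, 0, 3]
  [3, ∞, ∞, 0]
Closure =
  [0, 2, ∞, 7]
  [9, 0, ∞, 9]
  [6, 8, 0, 3]
  [3, 5, ∞, 0]

This is the Floyd-Warshall all-pairs shortest-path computation. For each intermediate vertex k = 0, 1, …, 3, update dist[i][j] ← min(dist[i][j], dist[i][k] + dist[k][j]). The final matrix gives, for each (i, j), the minimum total weight of any directed path from i to j (possibly empty when i = j).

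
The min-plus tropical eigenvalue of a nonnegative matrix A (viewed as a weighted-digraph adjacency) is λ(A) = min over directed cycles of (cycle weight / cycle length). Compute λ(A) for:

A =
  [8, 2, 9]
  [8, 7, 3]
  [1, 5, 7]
λ(A) = 2

Enumerate directed cycles and compute their means (weight / length). Sample:
  cycle 0 → 0: weight = 8, length = 1, mean = 8/1 ≈ 8.000
  cycle 1 → 1: weight = 7, length = 1, mean = 7/1 ≈ 7.000
  cycle 2 → 2: weight = 7, length = 1, mean = 7/1 ≈ 7.000
  cycle 0 → 1 → 0: weight = 10, length = 2, mean = 10/2 ≈ 5.000
  cycle 0 → 2 → 0: weight = 10, length = 2, mean = 10/2 ≈ 5.000
  cycle 1 → 0 → 1: weight = 10, length = 2, mean = 10/2 ≈ 5.000
Minimum mean = 2.000, attained e.g. along the cycle 0 → 1 → 2 → 0 with weight 6 and length 3. So λ(A) = 6/3 = 2.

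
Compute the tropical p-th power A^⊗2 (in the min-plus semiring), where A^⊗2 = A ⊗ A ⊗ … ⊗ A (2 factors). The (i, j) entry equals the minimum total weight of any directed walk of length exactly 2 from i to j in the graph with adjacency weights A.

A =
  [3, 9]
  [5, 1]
A^⊗2 =
  [6, 10]
  [6, 2]

Each entry (A^⊗2)_ij equals the minimum over all length-2 walks i = v_0 → v_1 → … → v_2 = j of Σ_t A[v_t][v_{t+1}]. For example, for (i, j) = (0, 1) we minimise over 2 possible intermediate vertex sequences; the minimum is 10, attained along the walk 0 → 1 → 1.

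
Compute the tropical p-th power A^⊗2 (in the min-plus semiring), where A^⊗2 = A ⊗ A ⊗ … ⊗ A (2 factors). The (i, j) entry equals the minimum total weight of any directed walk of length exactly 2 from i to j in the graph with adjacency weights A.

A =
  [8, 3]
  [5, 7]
A^⊗2 =
  [8, 10]
  [12, 8]

Each entry (A^⊗2)_ij equals the minimum over all length-2 walks i = v_0 → v_1 → … → v_2 = j of Σ_t A[v_t][v_{t+1}]. For example, for (i, j) = (0, 1) we minimise over 2 possible intermediate vertex sequences; the minimum is 10, attained along the walk 0 → 1 → 1.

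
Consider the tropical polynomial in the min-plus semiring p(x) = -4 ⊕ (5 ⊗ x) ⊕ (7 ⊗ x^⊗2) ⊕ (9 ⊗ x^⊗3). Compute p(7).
p(7) = -4

A tropical monomial a ⊗ x^⊗i evaluates to a + i · x. Evaluating each term at x = 7:
  Term 0 contributes -4 + 0 · 7 = -4
  Term 1 contributes 5 + 1 · 7 = 12
  Term 2 contributes 7 + 2 · 7 = 21
  Term 3 contributes 9 + 3 · 7 = 30
p(7) = ⊕ of these = min[-4, 12, 21, 30] = -4.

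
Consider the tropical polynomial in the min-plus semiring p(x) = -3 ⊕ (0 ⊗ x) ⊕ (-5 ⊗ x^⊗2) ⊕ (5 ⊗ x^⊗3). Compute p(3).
p(3) = -3

A tropical monomial a ⊗ x^⊗i evaluates to a + i · x. Evaluating each term at x = 3:
  Term 0 contributes -3 + 0 · 3 = -3
  Term 1 contributes 0 + 1 · 3 = 3
  Term 2 contributes -5 + 2 · 3 = 1
  Term 3 contributes 5 + 3 · 3 = 14
p(3) = ⊕ of these = min[-3, 3, 1, 14] = -3.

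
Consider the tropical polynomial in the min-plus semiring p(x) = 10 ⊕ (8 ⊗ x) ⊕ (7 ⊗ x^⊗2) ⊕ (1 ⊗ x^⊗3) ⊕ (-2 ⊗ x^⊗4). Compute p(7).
p(7) = 10

A tropical monomial a ⊗ x^⊗i evaluates to a + i · x. Evaluating each term at x = 7:
  Term 0 contributes 10 + 0 · 7 = 10
  Term 1 contributes 8 + 1 · 7 = 15
  Term 2 contributes 7 + 2 · 7 = 21
  Term 3 contributes 1 + 3 · 7 = 22
  Term 4 contributes -2 + 4 · 7 = 26
p(7) = ⊕ of these = min[10, 15, 21, 22, 26] = 10.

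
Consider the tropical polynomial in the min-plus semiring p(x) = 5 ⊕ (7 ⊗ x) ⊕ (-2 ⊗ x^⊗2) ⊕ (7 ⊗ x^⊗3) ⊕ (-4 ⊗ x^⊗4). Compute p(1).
p(1) = 0

A tropical monomial a ⊗ x^⊗i evaluates to a + i · x. Evaluating each term at x = 1:
  Term 0 contributes 5 + 0 · 1 = 5
  Term 1 contributes 7 + 1 · 1 = 8
  Term 2 contributes -2 + 2 · 1 = 0
  Term 3 contributes 7 + 3 · 1 = 10
  Term 4 contributes -4 + 4 · 1 = 0
p(1) = ⊕ of these = min[5, 8, 0, 10, 0] = 0.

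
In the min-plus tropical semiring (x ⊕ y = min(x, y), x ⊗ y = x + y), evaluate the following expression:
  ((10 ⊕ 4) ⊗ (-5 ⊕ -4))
((10 ⊕ 4) ⊗ (-5 ⊕ -4)) = -1

Expand innermost to outermost. Recall ⊕ takes the minimum of its arguments and ⊗ takes their sum. Working out the expression ((10 ⊕ 4) ⊗ (-5 ⊕ -4)) gives -1.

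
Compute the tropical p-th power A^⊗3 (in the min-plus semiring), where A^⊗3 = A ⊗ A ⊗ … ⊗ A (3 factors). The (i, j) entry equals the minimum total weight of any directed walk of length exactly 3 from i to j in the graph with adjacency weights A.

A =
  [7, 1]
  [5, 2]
A^⊗3 =
  [8, 5]
  [9, 6]

Each entry (A^⊗3)_ij equals the minimum over all length-3 walks i = v_0 → v_1 → … → v_3 = j of Σ_t A[v_t][v_{t+1}]. For example, for (i, j) = (0, 1) we minimise over 4 possible intermediate vertex sequences; the minimum is 5, attained along the walk 0 → 1 → 1 → 1.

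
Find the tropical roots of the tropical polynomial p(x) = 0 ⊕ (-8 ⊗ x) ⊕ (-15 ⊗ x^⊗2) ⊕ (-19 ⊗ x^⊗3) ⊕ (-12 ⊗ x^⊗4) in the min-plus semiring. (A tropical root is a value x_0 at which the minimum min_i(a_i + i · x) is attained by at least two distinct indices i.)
Roots: {-7, 4, 7, 8}

Each tropical root is a break point of the lower envelope of the lines y = a_i + i · x (there are 5 lines, with slopes 0, 1, ..., 4). Only the lines that attain the minimum somewhere contribute to roots; other lines are dominated. Here the surviving (envelope) indices are i = 4, i = 3, i = 2, i = 1, i = 0.
Intersections between consecutive envelope lines give the roots: for adjacent envelope indices i < j the intersection is x = (a_i − a_j) / (j − i). Reading off the sorted break points: {-7, 4, 7, 8}.
Verification: at each break x_0, at least two indices attain the minimum of min_i(a_i + i · x_0).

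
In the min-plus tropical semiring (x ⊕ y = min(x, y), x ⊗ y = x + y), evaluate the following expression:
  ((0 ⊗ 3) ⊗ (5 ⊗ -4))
((0 ⊗ 3) ⊗ (5 ⊗ -4)) = 4

Expand innermost to outermost. Recall ⊕ takes the minimum of its arguments and ⊗ takes their sum. Working out the expression ((0 ⊗ 3) ⊗ (5 ⊗ -4)) gives 4.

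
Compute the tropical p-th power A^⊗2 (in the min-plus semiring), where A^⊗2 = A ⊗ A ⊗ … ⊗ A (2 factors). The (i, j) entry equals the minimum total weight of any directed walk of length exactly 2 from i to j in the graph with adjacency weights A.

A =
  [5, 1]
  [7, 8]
A^⊗2 =
  [8, 6]
  [12, 8]

Each entry (A^⊗2)_ij equals the minimum over all length-2 walks i = v_0 → v_1 → … → v_2 = j of Σ_t A[v_t][v_{t+1}]. For example, for (i, j) = (0, 1) we minimise over 2 possible intermediate vertex sequences; the minimum is 6, attained along the walk 0 → 0 → 1.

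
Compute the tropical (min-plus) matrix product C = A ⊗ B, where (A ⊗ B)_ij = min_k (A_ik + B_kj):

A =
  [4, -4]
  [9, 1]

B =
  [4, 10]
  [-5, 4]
A ⊗ B =
  [-9, 0]
  [-4, 5]

Apply the min-plus product entry-by-entry:
  C[0][0] = min over k of (A[0][0] + B[0][0] = 4 + 4 = 8, A[0][1] + B[1][0] = -4 + -5 = -9) = -9 (attained at k = 1)
  C[0][1] = min over k of (A[0][0] + B[0][1] = 4 + 10 = 14, A[0][1] + B[1][1] = -4 + 4 = 0) = 0 (attained at k = 1)
  C[1][0] = min over k of (A[1][0] + B[0][0] = 9 + 4 = 13, A[1][1] + B[1][0] = 1 + -5 = -4) = -4 (attained at k = 1)
  C[1][1] = min over k of (A[1][0] + B[0][1] = 9 + 10 = 19, A[1][1] + B[1][1] = 1 + 4 = 5) = 5 (attained at k = 1)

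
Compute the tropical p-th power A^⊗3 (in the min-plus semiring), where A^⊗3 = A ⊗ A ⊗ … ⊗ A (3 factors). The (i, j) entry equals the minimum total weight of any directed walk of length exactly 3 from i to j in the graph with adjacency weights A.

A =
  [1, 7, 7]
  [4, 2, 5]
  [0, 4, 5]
A^⊗3 =
  [3, 9, 9]
  [6, 6, 9]
  [2, 8, 8]

Each entry (A^⊗3)_ij equals the minimum over all length-3 walks i = v_0 → v_1 → … → v_3 = j of Σ_t A[v_t][v_{t+1}]. For example, for (i, j) = (0, 2) we minimise over 9 possible intermediate vertex sequences; the minimum is 9, attained along the walk 0 → 0 → 0 → 2.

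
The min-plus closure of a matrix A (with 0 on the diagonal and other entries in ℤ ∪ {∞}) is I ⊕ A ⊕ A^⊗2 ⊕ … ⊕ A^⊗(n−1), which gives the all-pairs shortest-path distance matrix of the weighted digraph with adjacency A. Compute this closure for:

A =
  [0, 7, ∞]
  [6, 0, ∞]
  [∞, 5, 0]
Closure =
  [0, 7, ∞]
  [6, 0, ∞]
  [11, 5, 0]

This is the Floyd-Warshall all-pairs shortest-path computation. For each intermediate vertex k = 0, 1, …, 2, update dist[i][j] ← min(dist[i][j], dist[i][k] + dist[k][j]). The final matrix gives, for each (i, j), the minimum total weight of any directed path from i to j (possibly empty when i = j).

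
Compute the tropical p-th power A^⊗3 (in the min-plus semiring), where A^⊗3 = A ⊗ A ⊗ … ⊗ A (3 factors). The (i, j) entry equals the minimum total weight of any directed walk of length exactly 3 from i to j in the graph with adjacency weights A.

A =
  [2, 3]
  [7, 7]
A^⊗3 =
  [6, 7]
  [11, 12]

Each entry (A^⊗3)_ij equals the minimum over all length-3 walks i = v_0 → v_1 → … → v_3 = j of Σ_t A[v_t][v_{t+1}]. For example, for (i, j) = (0, 1) we minimise over 4 possible intermediate vertex sequences; the minimum is 7, attained along the walk 0 → 0 → 0 → 1.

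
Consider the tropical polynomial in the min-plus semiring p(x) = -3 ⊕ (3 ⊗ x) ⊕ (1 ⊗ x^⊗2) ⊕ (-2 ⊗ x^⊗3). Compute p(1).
p(1) = -3

A tropical monomial a ⊗ x^⊗i evaluates to a + i · x. Evaluating each term at x = 1:
  Term 0 contributes -3 + 0 · 1 = -3
  Term 1 contributes 3 + 1 · 1 = 4
  Term 2 contributes 1 + 2 · 1 = 3
  Term 3 contributes -2 + 3 · 1 = 1
p(1) = ⊕ of these = min[-3, 4, 3, 1] = -3.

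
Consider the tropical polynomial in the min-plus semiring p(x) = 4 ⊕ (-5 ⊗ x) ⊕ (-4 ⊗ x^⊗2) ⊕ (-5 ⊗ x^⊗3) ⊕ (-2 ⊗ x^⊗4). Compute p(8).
p(8) = 3

A tropical monomial a ⊗ x^⊗i evaluates to a + i · x. Evaluating each term at x = 8:
  Term 0 contributes 4 + 0 · 8 = 4
  Term 1 contributes -5 + 1 · 8 = 3
  Term 2 contributes -4 + 2 · 8 = 12
  Term 3 contributes -5 + 3 · 8 = 19
  Term 4 contributes -2 + 4 · 8 = 30
p(8) = ⊕ of these = min[4, 3, 12, 19, 30] = 3.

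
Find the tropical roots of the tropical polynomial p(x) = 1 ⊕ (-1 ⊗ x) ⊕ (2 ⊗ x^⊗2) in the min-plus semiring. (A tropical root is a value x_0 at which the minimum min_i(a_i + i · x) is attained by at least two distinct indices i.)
Roots: {-3, 2}

Each tropical root is a break point of the lower envelope of the lines y = a_i + i · x (there are 3 lines, with slopes 0, 1, ..., 2). Only the lines that attain the minimum somewhere contribute to roots; other lines are dominated. Here the surviving (envelope) indices are i = 2, i = 1, i = 0.
Intersections between consecutive envelope lines give the roots: for adjacent envelope indices i < j the intersection is x = (a_i − a_j) / (j − i). Reading off the sorted break points: {-3, 2}.
Verification: at each break x_0, at least two indices attain the minimum of min_i(a_i + i · x_0).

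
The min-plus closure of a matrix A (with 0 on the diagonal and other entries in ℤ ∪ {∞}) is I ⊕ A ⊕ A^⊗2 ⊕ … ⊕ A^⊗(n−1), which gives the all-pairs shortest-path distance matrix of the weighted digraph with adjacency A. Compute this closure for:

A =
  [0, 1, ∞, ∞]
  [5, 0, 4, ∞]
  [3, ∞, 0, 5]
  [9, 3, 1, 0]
Closure =
  [0, 1, 5, 10]
  [5, 0, 4, 9]
  [3, 4, 0, 5]
  [4, 3, 1, 0]

This is the Floyd-Warshall all-pairs shortest-path computation. For each intermediate vertex k = 0, 1, …, 3, update dist[i][j] ← min(dist[i][j], dist[i][k] + dist[k][j]). The final matrix gives, for each (i, j), the minimum total weight of any directed path from i to j (possibly empty when i = j).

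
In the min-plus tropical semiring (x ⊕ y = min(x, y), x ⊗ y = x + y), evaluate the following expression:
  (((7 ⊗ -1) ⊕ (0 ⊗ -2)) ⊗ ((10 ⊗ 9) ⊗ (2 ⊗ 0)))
(((7 ⊗ -1) ⊕ (0 ⊗ -2)) ⊗ ((10 ⊗ 9) ⊗ (2 ⊗ 0))) = 19

Expand innermost to outermost. Recall ⊕ takes the minimum of its arguments and ⊗ takes their sum. Working out the expression (((7 ⊗ -1) ⊕ (0 ⊗ -2)) ⊗ ((10 ⊗ 9) ⊗ (2 ⊗ 0))) gives 19.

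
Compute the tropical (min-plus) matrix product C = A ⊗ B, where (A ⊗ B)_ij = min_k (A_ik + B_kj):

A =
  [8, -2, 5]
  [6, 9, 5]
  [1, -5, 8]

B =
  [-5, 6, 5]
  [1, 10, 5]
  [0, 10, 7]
A ⊗ B =
  [-1, 8, 3]
  [1, 12, 11]
  [-4, 5, 0]

Apply the min-plus product entry-by-entry:
  C[0][0] = min over k of (A[0][0] + B[0][0] = 8 + -5 = 3, A[0][1] + B[1][0] = -2 + 1 = -1, A[0][2] + B[2][0] = 5 + 0 = 5) = -1 (attained at k = 1)
  C[0][1] = min over k of (A[0][0] + B[0][1] = 8 + 6 = 14, A[0][1] + B[1][1] = -2 + 10 = 8, A[0][2] + B[2][1] = 5 + 10 = 15) = 8 (attained at k = 1)
  C[0][2] = min over k of (A[0][0] + B[0][2] = 8 + 5 = 13, A[0][1] + B[1][2] = -2 + 5 = 3, A[0][2] + B[2][2] = 5 + 7 = 12) = 3 (attained at k = 1)
  C[1][0] = min over k of (A[1][0] + B[0][0] = 6 + -5 = 1, A[1][1] + B[1][0] = 9 + 1 = 10, A[1][2] + B[2][0] = 5 + 0 = 5) = 1 (attained at k = 0)
  C[1][1] = min over k of (A[1][0] + B[0][1] = 6 + 6 = 12, A[1][1] + B[1][1] = 9 + 10 = 19, A[1][2] + B[2][1] = 5 + 10 = 15) = 12 (attained at k = 0)
  C[1][2] = min over k of (A[1][0] + B[0][2] = 6 + 5 = 11, A[1][1] + B[1][2] = 9 + 5 = 14, A[1][2] + B[2][2] = 5 + 7 = 12) = 11 (attained at k = 0)
  C[2][0] = min over k of (A[2][0] + B[0][0] = 1 + -5 = -4, A[2][1] + B[1][0] = -5 + 1 = -4, A[2][2] + B[2][0] = 8 + 0 = 8) = -4 (attained at k = 0)
  C[2][1] = min over k of (A[2][0] + B[0][1] = 1 + 6 = 7, A[2][1] + B[1][1] = -5 + 10 = 5, A[2][2] + B[2][1] = 8 + 10 = 18) = 5 (attained at k = 1)
  C[2][2] = min over k of (A[2][0] + B[0][2] = 1 + 5 = 6, A[2][1] + B[1][2] = -5 + 5 = 0, A[2][2] + B[2][2] = 8 + 7 = 15) = 0 (attained at k = 1)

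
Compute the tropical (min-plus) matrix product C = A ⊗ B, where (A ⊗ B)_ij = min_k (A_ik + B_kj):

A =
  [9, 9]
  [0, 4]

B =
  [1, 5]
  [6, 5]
A ⊗ B =
  [10, 14]
  [1, 5]

Apply the min-plus product entry-by-entry:
  C[0][0] = min over k of (A[0][0] + B[0][0] = 9 + 1 = 10, A[0][1] + B[1][0] = 9 + 6 = 15) = 10 (attained at k = 0)
  C[0][1] = min over k of (A[0][0] + B[0][1] = 9 + 5 = 14, A[0][1] + B[1][1] = 9 + 5 = 14) = 14 (attained at k = 0)
  C[1][0] = min over k of (A[1][0] + B[0][0] = 0 + 1 = 1, A[1][1] + B[1][0] = 4 + 6 = 10) = 1 (attained at k = 0)
  C[1][1] = min over k of (A[1][0] + B[0][1] = 0 + 5 = 5, A[1][1] + B[1][1] = 4 + 5 = 9) = 5 (attained at k = 0)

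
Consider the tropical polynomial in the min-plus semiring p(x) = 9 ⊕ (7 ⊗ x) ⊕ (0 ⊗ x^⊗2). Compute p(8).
p(8) = 9

A tropical monomial a ⊗ x^⊗i evaluates to a + i · x. Evaluating each term at x = 8:
  Term 0 contributes 9 + 0 · 8 = 9
  Term 1 contributes 7 + 1 · 8 = 15
  Term 2 contributes 0 + 2 · 8 = 16
p(8) = ⊕ of these = min[9, 15, 16] = 9.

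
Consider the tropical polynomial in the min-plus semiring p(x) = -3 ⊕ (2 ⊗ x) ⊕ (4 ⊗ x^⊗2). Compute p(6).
p(6) = -3

A tropical monomial a ⊗ x^⊗i evaluates to a + i · x. Evaluating each term at x = 6:
  Term 0 contributes -3 + 0 · 6 = -3
  Term 1 contributes 2 + 1 · 6 = 8
  Term 2 contributes 4 + 2 · 6 = 16
p(6) = ⊕ of these = min[-3, 8, 16] = -3.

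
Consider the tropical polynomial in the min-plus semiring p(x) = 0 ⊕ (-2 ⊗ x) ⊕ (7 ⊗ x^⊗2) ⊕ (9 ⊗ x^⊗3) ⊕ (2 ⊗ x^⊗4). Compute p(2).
p(2) = 0

A tropical monomial a ⊗ x^⊗i evaluates to a + i · x. Evaluating each term at x = 2:
  Term 0 contributes 0 + 0 · 2 = 0
  Term 1 contributes -2 + 1 · 2 = 0
  Term 2 contributes 7 + 2 · 2 = 11
  Term 3 contributes 9 + 3 · 2 = 15
  Term 4 contributes 2 + 4 · 2 = 10
p(2) = ⊕ of these = min[0, 0, 11, 15, 10] = 0.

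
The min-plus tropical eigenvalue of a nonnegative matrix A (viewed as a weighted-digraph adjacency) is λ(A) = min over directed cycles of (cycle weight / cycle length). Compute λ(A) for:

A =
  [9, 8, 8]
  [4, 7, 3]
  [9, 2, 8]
λ(A) = 5/2

Enumerate directed cycles and compute their means (weight / length). Sample:
  cycle 0 → 0: weight = 9, length = 1, mean = 9/1 ≈ 9.000
  cycle 1 → 1: weight = 7, length = 1, mean = 7/1 ≈ 7.000
  cycle 2 → 2: weight = 8, length = 1, mean = 8/1 ≈ 8.000
  cycle 0 → 1 → 0: weight = 12, length = 2, mean = 12/2 ≈ 6.000
  cycle 0 → 2 → 0: weight = 17, length = 2, mean = 17/2 ≈ 8.500
  cycle 1 → 0 → 1: weight = 12, length = 2, mean = 12/2 ≈ 6.000
Minimum mean = 2.500, attained e.g. along the cycle 1 → 2 → 1 with weight 5 and length 2. So λ(A) = 5/2 = 5/2.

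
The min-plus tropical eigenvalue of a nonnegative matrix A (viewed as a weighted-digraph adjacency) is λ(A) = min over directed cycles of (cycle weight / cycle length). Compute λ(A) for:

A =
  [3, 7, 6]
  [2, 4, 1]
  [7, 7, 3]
λ(A) = 3

Enumerate directed cycles and compute their means (weight / length). Sample:
  cycle 0 → 0: weight = 3, length = 1, mean = 3/1 ≈ 3.000
  cycle 1 → 1: weight = 4, length = 1, mean = 4/1 ≈ 4.000
  cycle 2 → 2: weight = 3, length = 1, mean = 3/1 ≈ 3.000
  cycle 0 → 1 → 0: weight = 9, length = 2, mean = 9/2 ≈ 4.500
  cycle 0 → 2 → 0: weight = 13, length = 2, mean = 13/2 ≈ 6.500
  cycle 1 → 0 → 1: weight = 9, length = 2, mean = 9/2 ≈ 4.500
Minimum mean = 3.000, attained e.g. along the cycle 0 → 0 with weight 3 and length 1. So λ(A) = 3/1 = 3.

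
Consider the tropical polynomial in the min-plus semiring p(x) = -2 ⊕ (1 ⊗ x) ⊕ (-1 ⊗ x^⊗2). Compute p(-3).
p(-3) = -7

A tropical monomial a ⊗ x^⊗i evaluates to a + i · x. Evaluating each term at x = -3:
  Term 0 contributes -2 + 0 · -3 = -2
  Term 1 contributes 1 + 1 · -3 = -2
  Term 2 contributes -1 + 2 · -3 = -7
p(-3) = ⊕ of these = min[-2, -2, -7] = -7.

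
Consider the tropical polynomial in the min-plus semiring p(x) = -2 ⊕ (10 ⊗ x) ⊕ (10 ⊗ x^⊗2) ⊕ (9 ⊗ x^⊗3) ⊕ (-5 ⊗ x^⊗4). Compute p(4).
p(4) = -2

A tropical monomial a ⊗ x^⊗i evaluates to a + i · x. Evaluating each term at x = 4:
  Term 0 contributes -2 + 0 · 4 = -2
  Term 1 contributes 10 + 1 · 4 = 14
  Term 2 contributes 10 + 2 · 4 = 18
  Term 3 contributes 9 + 3 · 4 = 21
  Term 4 contributes -5 + 4 · 4 = 11
p(4) = ⊕ of these = min[-2, 14, 18, 21, 11] = -2.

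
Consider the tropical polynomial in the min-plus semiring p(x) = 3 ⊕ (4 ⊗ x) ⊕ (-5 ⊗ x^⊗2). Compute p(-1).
p(-1) = -7

A tropical monomial a ⊗ x^⊗i evaluates to a + i · x. Evaluating each term at x = -1:
  Term 0 contributes 3 + 0 · -1 = 3
  Term 1 contributes 4 + 1 · -1 = 3
  Term 2 contributes -5 + 2 · -1 = -7
p(-1) = ⊕ of these = min[3, 3, -7] = -7.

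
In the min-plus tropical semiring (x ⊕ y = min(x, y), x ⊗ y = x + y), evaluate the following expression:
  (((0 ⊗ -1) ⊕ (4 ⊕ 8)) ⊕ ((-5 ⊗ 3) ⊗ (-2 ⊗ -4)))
(((0 ⊗ -1) ⊕ (4 ⊕ 8)) ⊕ ((-5 ⊗ 3) ⊗ (-2 ⊗ -4))) = -8

Expand innermost to outermost. Recall ⊕ takes the minimum of its arguments and ⊗ takes their sum. Working out the expression (((0 ⊗ -1) ⊕ (4 ⊕ 8)) ⊕ ((-5 ⊗ 3) ⊗ (-2 ⊗ -4))) gives -8.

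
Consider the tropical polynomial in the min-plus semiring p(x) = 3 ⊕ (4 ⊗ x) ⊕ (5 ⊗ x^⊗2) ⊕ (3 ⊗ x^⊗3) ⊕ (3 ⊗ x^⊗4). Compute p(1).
p(1) = 3

A tropical monomial a ⊗ x^⊗i evaluates to a + i · x. Evaluating each term at x = 1:
  Term 0 contributes 3 + 0 · 1 = 3
  Term 1 contributes 4 + 1 · 1 = 5
  Term 2 contributes 5 + 2 · 1 = 7
  Term 3 contributes 3 + 3 · 1 = 6
  Term 4 contributes 3 + 4 · 1 = 7
p(1) = ⊕ of these = min[3, 5, 7, 6, 7] = 3.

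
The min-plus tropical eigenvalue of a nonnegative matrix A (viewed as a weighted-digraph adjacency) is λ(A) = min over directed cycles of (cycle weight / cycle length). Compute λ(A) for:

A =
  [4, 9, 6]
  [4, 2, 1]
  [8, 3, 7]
λ(A) = 2

Enumerate directed cycles and compute their means (weight / length). Sample:
  cycle 0 → 0: weight = 4, length = 1, mean = 4/1 ≈ 4.000
  cycle 1 → 1: weight = 2, length = 1, mean = 2/1 ≈ 2.000
  cycle 2 → 2: weight = 7, length = 1, mean = 7/1 ≈ 7.000
  cycle 0 → 1 → 0: weight = 13, length = 2, mean = 13/2 ≈ 6.500
  cycle 0 → 2 → 0: weight = 14, length = 2, mean = 14/2 ≈ 7.000
  cycle 1 → 0 → 1: weight = 13, length = 2, mean = 13/2 ≈ 6.500
Minimum mean = 2.000, attained e.g. along the cycle 1 → 1 with weight 2 and length 1. So λ(A) = 2/1 = 2.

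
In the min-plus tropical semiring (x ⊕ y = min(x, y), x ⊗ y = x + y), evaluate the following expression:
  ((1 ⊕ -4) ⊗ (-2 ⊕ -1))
((1 ⊕ -4) ⊗ (-2 ⊕ -1)) = -6

Expand innermost to outermost. Recall ⊕ takes the minimum of its arguments and ⊗ takes their sum. Working out the expression ((1 ⊕ -4) ⊗ (-2 ⊕ -1)) gives -6.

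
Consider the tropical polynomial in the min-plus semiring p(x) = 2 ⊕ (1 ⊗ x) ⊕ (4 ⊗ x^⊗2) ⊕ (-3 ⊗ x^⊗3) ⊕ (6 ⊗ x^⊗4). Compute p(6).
p(6) = 2

A tropical monomial a ⊗ x^⊗i evaluates to a + i · x. Evaluating each term at x = 6:
  Term 0 contributes 2 + 0 · 6 = 2
  Term 1 contributes 1 + 1 · 6 = 7
  Term 2 contributes 4 + 2 · 6 = 16
  Term 3 contributes -3 + 3 · 6 = 15
  Term 4 contributes 6 + 4 · 6 = 30
p(6) = ⊕ of these = min[2, 7, 16, 15, 30] = 2.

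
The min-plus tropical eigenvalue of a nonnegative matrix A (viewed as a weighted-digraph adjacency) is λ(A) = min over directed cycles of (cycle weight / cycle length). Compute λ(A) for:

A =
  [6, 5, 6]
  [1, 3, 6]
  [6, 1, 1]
λ(A) = 1

Enumerate directed cycles and compute their means (weight / length). Sample:
  cycle 0 → 0: weight = 6, length = 1, mean = 6/1 ≈ 6.000
  cycle 1 → 1: weight = 3, length = 1, mean = 3/1 ≈ 3.000
  cycle 2 → 2: weight = 1, length = 1, mean = 1/1 ≈ 1.000
  cycle 0 → 1 → 0: weight = 6, length = 2, mean = 6/2 ≈ 3.000
  cycle 0 → 2 → 0: weight = 12, length = 2, mean = 12/2 ≈ 6.000
  cycle 1 → 0 → 1: weight = 6, length = 2, mean = 6/2 ≈ 3.000
Minimum mean = 1.000, attained e.g. along the cycle 2 → 2 with weight 1 and length 1. So λ(A) = 1/1 = 1.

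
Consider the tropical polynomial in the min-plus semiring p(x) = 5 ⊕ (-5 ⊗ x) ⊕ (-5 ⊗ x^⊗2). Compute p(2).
p(2) = -3

A tropical monomial a ⊗ x^⊗i evaluates to a + i · x. Evaluating each term at x = 2:
  Term 0 contributes 5 + 0 · 2 = 5
  Term 1 contributes -5 + 1 · 2 = -3
  Term 2 contributes -5 + 2 · 2 = -1
p(2) = ⊕ of these = min[5, -3, -1] = -3.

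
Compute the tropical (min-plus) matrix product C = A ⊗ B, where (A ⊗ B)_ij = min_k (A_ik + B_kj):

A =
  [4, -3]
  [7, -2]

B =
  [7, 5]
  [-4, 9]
A ⊗ B =
  [-7, 6]
  [-6, 7]

Apply the min-plus product entry-by-entry:
  C[0][0] = min over k of (A[0][0] + B[0][0] = 4 + 7 = 11, A[0][1] + B[1][0] = -3 + -4 = -7) = -7 (attained at k = 1)
  C[0][1] = min over k of (A[0][0] + B[0][1] = 4 + 5 = 9, A[0][1] + B[1][1] = -3 + 9 = 6) = 6 (attained at k = 1)
  C[1][0] = min over k of (A[1][0] + B[0][0] = 7 + 7 = 14, A[1][1] + B[1][0] = -2 + -4 = -6) = -6 (attained at k = 1)
  C[1][1] = min over k of (A[1][0] + B[0][1] = 7 + 5 = 12, A[1][1] + B[1][1] = -2 + 9 = 7) = 7 (attained at k = 1)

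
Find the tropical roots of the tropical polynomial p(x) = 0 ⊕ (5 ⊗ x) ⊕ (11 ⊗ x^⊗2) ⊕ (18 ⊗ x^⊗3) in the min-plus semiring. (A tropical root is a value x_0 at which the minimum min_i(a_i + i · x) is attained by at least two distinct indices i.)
Roots: {-7, -6, -5}

Each tropical root is a break point of the lower envelope of the lines y = a_i + i · x (there are 4 lines, with slopes 0, 1, ..., 3). Only the lines that attain the minimum somewhere contribute to roots; other lines are dominated. Here the surviving (envelope) indices are i = 3, i = 2, i = 1, i = 0.
Intersections between consecutive envelope lines give the roots: for adjacent envelope indices i < j the intersection is x = (a_i − a_j) / (j − i). Reading off the sorted break points: {-7, -6, -5}.
Verification: at each break x_0, at least two indices attain the minimum of min_i(a_i + i · x_0).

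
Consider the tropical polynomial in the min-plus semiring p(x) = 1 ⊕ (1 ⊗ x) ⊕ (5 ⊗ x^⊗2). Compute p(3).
p(3) = 1

A tropical monomial a ⊗ x^⊗i evaluates to a + i · x. Evaluating each term at x = 3:
  Term 0 contributes 1 + 0 · 3 = 1
  Term 1 contributes 1 + 1 · 3 = 4
  Term 2 contributes 5 + 2 · 3 = 11
p(3) = ⊕ of these = min[1, 4, 11] = 1.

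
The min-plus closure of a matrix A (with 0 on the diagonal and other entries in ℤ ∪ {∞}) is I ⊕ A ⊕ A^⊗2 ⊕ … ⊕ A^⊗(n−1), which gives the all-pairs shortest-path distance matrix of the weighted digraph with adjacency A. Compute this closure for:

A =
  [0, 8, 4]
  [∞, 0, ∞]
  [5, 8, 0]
Closure =
  [0, 8, 4]
  [∞, 0, ∞]
  [5, 8, 0]

This is the Floyd-Warshall all-pairs shortest-path computation. For each intermediate vertex k = 0, 1, …, 2, update dist[i][j] ← min(dist[i][j], dist[i][k] + dist[k][j]). The final matrix gives, for each (i, j), the minimum total weight of any directed path from i to j (possibly empty when i = j).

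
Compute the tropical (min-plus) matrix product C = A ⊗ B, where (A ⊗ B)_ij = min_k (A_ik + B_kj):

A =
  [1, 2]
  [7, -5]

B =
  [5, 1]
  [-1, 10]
A ⊗ B =
  [1, 2]
  [-6, 5]

Apply the min-plus product entry-by-entry:
  C[0][0] = min over k of (A[0][0] + B[0][0] = 1 + 5 = 6, A[0][1] + B[1][0] = 2 + -1 = 1) = 1 (attained at k = 1)
  C[0][1] = min over k of (A[0][0] + B[0][1] = 1 + 1 = 2, A[0][1] + B[1][1] = 2 + 10 = 12) = 2 (attained at k = 0)
  C[1][0] = min over k of (A[1][0] + B[0][0] = 7 + 5 = 12, A[1][1] + B[1][0] = -5 + -1 = -6) = -6 (attained at k = 1)
  C[1][1] = min over k of (A[1][0] + B[0][1] = 7 + 1 = 8, A[1][1] + B[1][1] = -5 + 10 = 5) = 5 (attained at k = 1)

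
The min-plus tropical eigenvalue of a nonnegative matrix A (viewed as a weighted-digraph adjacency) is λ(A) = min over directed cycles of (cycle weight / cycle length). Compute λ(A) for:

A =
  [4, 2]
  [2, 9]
λ(A) = 2

Enumerate directed cycles and compute their means (weight / length). Sample:
  cycle 0 → 0: weight = 4, length = 1, mean = 4/1 ≈ 4.000
  cycle 1 → 1: weight = 9, length = 1, mean = 9/1 ≈ 9.000
  cycle 0 → 1 → 0: weight = 4, length = 2, mean = 4/2 ≈ 2.000
  cycle 1 → 0 → 1: weight = 4, length = 2, mean = 4/2 ≈ 2.000
Minimum mean = 2.000, attained e.g. along the cycle 0 → 1 → 0 with weight 4 and length 2. So λ(A) = 4/2 = 2.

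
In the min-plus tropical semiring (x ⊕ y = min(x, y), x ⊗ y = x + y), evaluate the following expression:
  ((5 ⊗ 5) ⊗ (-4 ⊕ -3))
((5 ⊗ 5) ⊗ (-4 ⊕ -3)) = 6

Expand innermost to outermost. Recall ⊕ takes the minimum of its arguments and ⊗ takes their sum. Working out the expression ((5 ⊗ 5) ⊗ (-4 ⊕ -3)) gives 6.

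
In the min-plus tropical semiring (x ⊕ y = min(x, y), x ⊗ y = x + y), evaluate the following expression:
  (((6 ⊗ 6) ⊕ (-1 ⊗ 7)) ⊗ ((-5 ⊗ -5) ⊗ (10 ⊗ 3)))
(((6 ⊗ 6) ⊕ (-1 ⊗ 7)) ⊗ ((-5 ⊗ -5) ⊗ (10 ⊗ 3))) = 9

Expand innermost to outermost. Recall ⊕ takes the minimum of its arguments and ⊗ takes their sum. Working out the expression (((6 ⊗ 6) ⊕ (-1 ⊗ 7)) ⊗ ((-5 ⊗ -5) ⊗ (10 ⊗ 3))) gives 9.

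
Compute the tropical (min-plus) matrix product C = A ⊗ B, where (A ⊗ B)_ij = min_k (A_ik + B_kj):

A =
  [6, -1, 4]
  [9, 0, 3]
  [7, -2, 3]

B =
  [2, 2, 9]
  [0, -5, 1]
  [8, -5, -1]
A ⊗ B =
  [-1, -6, 0]
  [0, -5, 1]
  [-2, -7, -1]

Apply the min-plus product entry-by-entry:
  C[0][0] = min over k of (A[0][0] + B[0][0] = 6 + 2 = 8, A[0][1] + B[1][0] = -1 + 0 = -1, A[0][2] + B[2][0] = 4 + 8 = 12) = -1 (attained at k = 1)
  C[0][1] = min over k of (A[0][0] + B[0][1] = 6 + 2 = 8, A[0][1] + B[1][1] = -1 + -5 = -6, A[0][2] + B[2][1] = 4 + -5 = -1) = -6 (attained at k = 1)
  C[0][2] = min over k of (A[0][0] + B[0][2] = 6 + 9 = 15, A[0][1] + B[1][2] = -1 + 1 = 0, A[0][2] + B[2][2] = 4 + -1 = 3) = 0 (attained at k = 1)
  C[1][0] = min over k of (A[1][0] + B[0][0] = 9 + 2 = 11, A[1][1] + B[1][0] = 0 + 0 = 0, A[1][2] + B[2][0] = 3 + 8 = 11) = 0 (attained at k = 1)
  C[1][1] = min over k of (A[1][0] + B[0][1] = 9 + 2 = 11, A[1][1] + B[1][1] = 0 + -5 = -5, A[1][2] + B[2][1] = 3 + -5 = -2) = -5 (attained at k = 1)
  C[1][2] = min over k of (A[1][0] + B[0][2] = 9 + 9 = 18, A[1][1] + B[1][2] = 0 + 1 = 1, A[1][2] + B[2][2] = 3 + -1 = 2) = 1 (attained at k = 1)
  C[2][0] = min over k of (A[2][0] + B[0][0] = 7 + 2 = 9, A[2][1] + B[1][0] = -2 + 0 = -2, A[2][2] + B[2][0] = 3 + 8 = 11) = -2 (attained at k = 1)
  C[2][1] = min over k of (A[2][0] + B[0][1] = 7 + 2 = 9, A[2][1] + B[1][1] = -2 + -5 = -7, A[2][2] + B[2][1] = 3 + -5 = -2) = -7 (attained at k = 1)
  C[2][2] = min over k of (A[2][0] + B[0][2] = 7 + 9 = 16, A[2][1] + B[1][2] = -2 + 1 = -1, A[2][2] + B[2][2] = 3 + -1 = 2) = -1 (attained at k = 1)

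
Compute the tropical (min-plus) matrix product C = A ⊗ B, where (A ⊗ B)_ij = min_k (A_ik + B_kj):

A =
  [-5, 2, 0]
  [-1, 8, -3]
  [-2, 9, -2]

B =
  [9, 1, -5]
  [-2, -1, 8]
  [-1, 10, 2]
A ⊗ B =
  [-1, -4, -10]
  [-4, 0, -6]
  [-3, -1, -7]

Apply the min-plus product entry-by-entry:
  C[0][0] = min over k of (A[0][0] + B[0][0] = -5 + 9 = 4, A[0][1] + B[1][0] = 2 + -2 = 0, A[0][2] + B[2][0] = 0 + -1 = -1) = -1 (attained at k = 2)
  C[0][1] = min over k of (A[0][0] + B[0][1] = -5 + 1 = -4, A[0][1] + B[1][1] = 2 + -1 = 1, A[0][2] + B[2][1] = 0 + 10 = 10) = -4 (attained at k = 0)
  C[0][2] = min over k of (A[0][0] + B[0][2] = -5 + -5 = -10, A[0][1] + B[1][2] = 2 + 8 = 10, A[0][2] + B[2][2] = 0 + 2 = 2) = -10 (attained at k = 0)
  C[1][0] = min over k of (A[1][0] + B[0][0] = -1 + 9 = 8, A[1][1] + B[1][0] = 8 + -2 = 6, A[1][2] + B[2][0] = -3 + -1 = -4) = -4 (attained at k = 2)
  C[1][1] = min over k of (A[1][0] + B[0][1] = -1 + 1 = 0, A[1][1] + B[1][1] = 8 + -1 = 7, A[1][2] + B[2][1] = -3 + 10 = 7) = 0 (attained at k = 0)
  C[1][2] = min over k of (A[1][0] + B[0][2] = -1 + -5 = -6, A[1][1] + B[1][2] = 8 + 8 = 16, A[1][2] + B[2][2] = -3 + 2 = -1) = -6 (attained at k = 0)
  C[2][0] = min over k of (A[2][0] + B[0][0] = -2 + 9 = 7, A[2][1] + B[1][0] = 9 + -2 = 7, A[2][2] + B[2][0] = -2 + -1 = -3) = -3 (attained at k = 2)
  C[2][1] = min over k of (A[2][0] + B[0][1] = -2 + 1 = -1, A[2][1] + B[1][1] = 9 + -1 = 8, A[2][2] + B[2][1] = -2 + 10 = 8) = -1 (attained at k = 0)
  C[2][2] = min over k of (A[2][0] + B[0][2] = -2 + -5 = -7, A[2][1] + B[1][2] = 9 + 8 = 17, A[2][2] + B[2][2] = -2 + 2 = 0) = -7 (attained at k = 0)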